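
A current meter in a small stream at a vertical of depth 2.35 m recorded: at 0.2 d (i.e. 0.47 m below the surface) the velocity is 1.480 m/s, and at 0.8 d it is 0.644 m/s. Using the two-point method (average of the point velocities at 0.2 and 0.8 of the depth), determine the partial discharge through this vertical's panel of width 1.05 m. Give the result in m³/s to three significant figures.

2.62 m³/s

v̄ = (1.480 + 0.644) / 2 = 1.062 m/s
q = v̄ × d × w = 1.062 × 2.35 × 1.05 = 2.620 m³/s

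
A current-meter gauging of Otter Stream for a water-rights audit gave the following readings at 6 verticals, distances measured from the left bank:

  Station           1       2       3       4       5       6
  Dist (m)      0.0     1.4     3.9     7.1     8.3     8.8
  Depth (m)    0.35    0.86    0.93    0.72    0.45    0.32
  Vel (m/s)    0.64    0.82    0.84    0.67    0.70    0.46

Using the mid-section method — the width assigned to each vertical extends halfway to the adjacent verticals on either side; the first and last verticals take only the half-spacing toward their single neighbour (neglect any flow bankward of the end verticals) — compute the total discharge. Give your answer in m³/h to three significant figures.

18400 m³/h

w_1 = (1.4 − 0.0)/2 = 0.7 m; q_1 = 0.64 × 0.35 × 0.7 = 0.1568 m³/s
w_2 = (3.9 − 0.0)/2 = 1.95 m; q_2 = 0.82 × 0.86 × 1.95 = 1.375 m³/s
w_3 = (7.1 − 1.4)/2 = 2.85 m; q_3 = 0.84 × 0.93 × 2.85 = 2.226 m³/s
w_4 = (8.3 − 3.9)/2 = 2.2 m; q_4 = 0.67 × 0.72 × 2.2 = 1.061 m³/s
w_5 = (8.8 − 7.1)/2 = 0.85 m; q_5 = 0.70 × 0.45 × 0.85 = 0.2678 m³/s
w_6 = (8.8 − 8.3)/2 = 0.25 m; q_6 = 0.46 × 0.32 × 0.25 = 0.03680 m³/s
Q = Σ qᵢ = 5.124 m³/s
= 5.124 × 3600 = 18450 m³/h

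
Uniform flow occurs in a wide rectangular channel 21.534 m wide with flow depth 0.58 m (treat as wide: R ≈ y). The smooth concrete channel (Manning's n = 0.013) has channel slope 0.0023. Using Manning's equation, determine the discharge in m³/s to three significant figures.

32.0 m³/s

A = b·y = 21.534 × 0.58 = 12.49 m²
Wide channel: R ≈ y = 0.58 m
Q = (1/n)·A·R^(2/3)·S^(1/2) = (1/0.013) × 12.49 × 0.5800^(2/3) × 0.0023^(1/2) = 32.04 m³/s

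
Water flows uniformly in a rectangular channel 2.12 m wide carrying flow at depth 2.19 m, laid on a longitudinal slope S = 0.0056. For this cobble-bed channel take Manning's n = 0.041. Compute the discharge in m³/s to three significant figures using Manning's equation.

A = b·y = 2.12 × 2.19 = 4.643 m²
P = b + 2y = 2.12 + 2×2.19 = 6.500 m
R = A/P = 4.643/6.500 = 0.7143 m
Q = (1/n)·A·R^(2/3)·S^(1/2) = (1/0.041) × 4.643 × 0.7143^(2/3) × 0.0056^(1/2) = 6.771 m³/s

6.77 m³/s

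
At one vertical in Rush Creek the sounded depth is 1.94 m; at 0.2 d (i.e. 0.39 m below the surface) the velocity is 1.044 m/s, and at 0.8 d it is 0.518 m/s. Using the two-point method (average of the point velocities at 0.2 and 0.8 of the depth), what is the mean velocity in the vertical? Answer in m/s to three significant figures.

0.781 m/s

v̄ = (1.044 + 0.518) / 2 = 0.7810 m/s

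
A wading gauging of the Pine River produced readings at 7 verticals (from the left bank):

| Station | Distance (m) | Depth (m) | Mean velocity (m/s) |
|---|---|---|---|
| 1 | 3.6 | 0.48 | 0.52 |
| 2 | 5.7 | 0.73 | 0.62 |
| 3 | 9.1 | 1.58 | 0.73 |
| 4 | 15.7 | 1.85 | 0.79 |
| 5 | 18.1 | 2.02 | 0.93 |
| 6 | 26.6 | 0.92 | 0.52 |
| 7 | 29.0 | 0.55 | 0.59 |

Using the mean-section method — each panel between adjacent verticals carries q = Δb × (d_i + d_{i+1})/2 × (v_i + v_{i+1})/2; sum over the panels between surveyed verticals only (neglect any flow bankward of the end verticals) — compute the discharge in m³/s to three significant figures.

Panel 1-2: Δb = 2.1 m, d̄ = (0.48+0.73)/2 = 0.605, v̄ = (0.52+0.62)/2 = 0.57 → q = 2.1×0.605×0.57 = 0.7242 m³/s
Panel 2-3: Δb = 3.4 m, d̄ = (0.73+1.58)/2 = 1.155, v̄ = (0.62+0.73)/2 = 0.675 → q = 3.4×1.155×0.675 = 2.651 m³/s
Panel 3-4: Δb = 6.6 m, d̄ = (1.58+1.85)/2 = 1.715, v̄ = (0.73+0.79)/2 = 0.76 → q = 6.6×1.715×0.76 = 8.602 m³/s
Panel 4-5: Δb = 2.4 m, d̄ = (1.85+2.02)/2 = 1.935, v̄ = (0.79+0.93)/2 = 0.86 → q = 2.4×1.935×0.86 = 3.994 m³/s
Panel 5-6: Δb = 8.5 m, d̄ = (2.02+0.92)/2 = 1.47, v̄ = (0.93+0.52)/2 = 0.725 → q = 8.5×1.47×0.725 = 9.059 m³/s
Panel 6-7: Δb = 2.4 m, d̄ = (0.92+0.55)/2 = 0.735, v̄ = (0.52+0.59)/2 = 0.555 → q = 2.4×0.735×0.555 = 0.9790 m³/s
Q = Σ q = 26.01 m³/s

26.0 m³/s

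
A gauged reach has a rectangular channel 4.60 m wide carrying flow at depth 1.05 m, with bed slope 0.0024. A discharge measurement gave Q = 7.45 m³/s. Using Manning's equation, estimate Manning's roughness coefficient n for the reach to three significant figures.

0.0255

A = b·y = 4.60 × 1.05 = 4.830 m²
P = b + 2y = 4.60 + 2×1.05 = 6.700 m
R = A/P = 4.830/6.700 = 0.7209 m
n = (1/Q)·A·R^(2/3)·S^(1/2) = (1/7.45) × 4.830 × 0.8040 × 0.04899 = 0.02554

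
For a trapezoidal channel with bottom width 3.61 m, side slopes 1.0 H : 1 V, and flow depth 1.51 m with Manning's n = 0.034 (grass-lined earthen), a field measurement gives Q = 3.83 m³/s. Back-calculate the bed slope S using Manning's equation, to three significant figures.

0.000291

A = (b + z·y)·y = (3.61 + 1.0×1.51)×1.51 = 7.731 m²
P = b + 2y√(1+z²) = 3.61 + 2×1.51×√(1+1.0²) = 7.881 m
R = A/P = 7.731/7.881 = 0.9810 m
S = (Q·n / (1·A·R^(2/3)))² = (3.83×0.034 / (1×7.731×0.9873))² = 0.0002911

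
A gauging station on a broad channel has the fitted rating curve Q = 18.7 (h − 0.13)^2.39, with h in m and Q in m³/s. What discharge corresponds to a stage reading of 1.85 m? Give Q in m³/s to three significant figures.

68.4 m³/s

Q = 18.7 × (1.85 − 0.13)^2.39 = 18.7 × 1.72^2.39 = 68.35 m³/s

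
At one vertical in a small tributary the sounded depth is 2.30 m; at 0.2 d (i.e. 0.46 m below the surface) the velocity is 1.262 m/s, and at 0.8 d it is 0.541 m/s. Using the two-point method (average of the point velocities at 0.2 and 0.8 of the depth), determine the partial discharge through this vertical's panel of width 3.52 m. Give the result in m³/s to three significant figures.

7.30 m³/s

v̄ = (1.262 + 0.541) / 2 = 0.9015 m/s
q = v̄ × d × w = 0.9015 × 2.30 × 3.52 = 7.299 m³/s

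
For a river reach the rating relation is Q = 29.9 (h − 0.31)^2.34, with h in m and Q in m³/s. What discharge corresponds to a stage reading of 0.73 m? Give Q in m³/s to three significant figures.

Q = 29.9 × (0.73 − 0.31)^2.34 = 29.9 × 0.42^2.34 = 3.927 m³/s

3.93 m³/s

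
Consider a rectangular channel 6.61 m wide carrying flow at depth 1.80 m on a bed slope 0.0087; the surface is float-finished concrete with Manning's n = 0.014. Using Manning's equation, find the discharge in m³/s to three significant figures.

87.8 m³/s

A = b·y = 6.61 × 1.80 = 11.90 m²
P = b + 2y = 6.61 + 2×1.80 = 10.21 m
R = A/P = 11.90/10.21 = 1.165 m
Q = (1/n)·A·R^(2/3)·S^(1/2) = (1/0.014) × 11.90 × 1.165^(2/3) × 0.0087^(1/2) = 87.78 m³/s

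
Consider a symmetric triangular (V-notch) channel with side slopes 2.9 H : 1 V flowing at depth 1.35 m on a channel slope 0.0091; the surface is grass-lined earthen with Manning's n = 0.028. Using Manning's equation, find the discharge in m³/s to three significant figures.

A = z·y² = 2.9×1.35² = 5.285 m²
P = 2y√(1+z²) = 2×1.35×√(1+2.9²) = 8.282 m
R = A/P = 5.285/8.282 = 0.6381 m
Q = (1/n)·A·R^(2/3)·S^(1/2) = (1/0.028) × 5.285 × 0.6381^(2/3) × 0.0091^(1/2) = 13.35 m³/s

13.3 m³/s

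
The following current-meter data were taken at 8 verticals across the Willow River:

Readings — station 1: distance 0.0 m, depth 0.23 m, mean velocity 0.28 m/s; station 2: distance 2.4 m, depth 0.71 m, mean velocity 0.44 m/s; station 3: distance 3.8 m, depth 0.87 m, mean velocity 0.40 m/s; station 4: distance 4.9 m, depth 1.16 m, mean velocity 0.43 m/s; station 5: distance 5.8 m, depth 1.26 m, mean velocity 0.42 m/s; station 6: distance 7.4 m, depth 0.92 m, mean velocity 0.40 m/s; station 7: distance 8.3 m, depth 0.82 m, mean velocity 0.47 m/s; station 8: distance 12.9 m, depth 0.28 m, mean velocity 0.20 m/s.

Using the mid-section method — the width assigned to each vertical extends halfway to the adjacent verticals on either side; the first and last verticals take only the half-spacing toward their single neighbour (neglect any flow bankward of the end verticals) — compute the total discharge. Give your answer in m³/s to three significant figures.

w_1 = (2.4 − 0.0)/2 = 1.2 m; q_1 = 0.28 × 0.23 × 1.2 = 0.07728 m³/s
w_2 = (3.8 − 0.0)/2 = 1.9 m; q_2 = 0.44 × 0.71 × 1.9 = 0.5936 m³/s
w_3 = (4.9 − 2.4)/2 = 1.25 m; q_3 = 0.40 × 0.87 × 1.25 = 0.4350 m³/s
w_4 = (5.8 − 3.8)/2 = 1 m; q_4 = 0.43 × 1.16 × 1 = 0.4988 m³/s
w_5 = (7.4 − 4.9)/2 = 1.25 m; q_5 = 0.42 × 1.26 × 1.25 = 0.6615 m³/s
w_6 = (8.3 − 5.8)/2 = 1.25 m; q_6 = 0.40 × 0.92 × 1.25 = 0.4600 m³/s
w_7 = (12.9 − 7.4)/2 = 2.75 m; q_7 = 0.47 × 0.82 × 2.75 = 1.060 m³/s
w_8 = (12.9 − 8.3)/2 = 2.3 m; q_8 = 0.20 × 0.28 × 2.3 = 0.1288 m³/s
Q = Σ qᵢ = 3.915 m³/s

3.91 m³/s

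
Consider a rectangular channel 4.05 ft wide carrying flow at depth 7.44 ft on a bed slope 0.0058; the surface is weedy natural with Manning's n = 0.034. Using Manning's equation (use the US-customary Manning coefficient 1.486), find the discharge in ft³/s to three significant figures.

A = b·y = 4.05 × 7.44 = 30.13 ft²
P = b + 2y = 4.05 + 2×7.44 = 18.93 ft
R = A/P = 30.13/18.93 = 1.592 ft
Q = (1.486/n)·A·R^(2/3)·S^(1/2) = (1.486/0.034) × 30.13 × 1.592^(2/3) × 0.0058^(1/2) = 136.7 ft³/s

137 ft³/s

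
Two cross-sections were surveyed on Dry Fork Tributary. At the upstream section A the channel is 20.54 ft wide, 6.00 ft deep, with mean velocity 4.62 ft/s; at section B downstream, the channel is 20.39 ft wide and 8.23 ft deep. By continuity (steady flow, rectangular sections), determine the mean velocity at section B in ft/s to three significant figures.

Q = A₁V₁ = (20.54×6.00) × 4.62 = 569.4 ft³/s
A₂ = 20.39 × 8.23 = 167.8 ft²
V₂ = Q/A₂ = 569.4/167.8 = 3.393 ft/s

3.39 ft/s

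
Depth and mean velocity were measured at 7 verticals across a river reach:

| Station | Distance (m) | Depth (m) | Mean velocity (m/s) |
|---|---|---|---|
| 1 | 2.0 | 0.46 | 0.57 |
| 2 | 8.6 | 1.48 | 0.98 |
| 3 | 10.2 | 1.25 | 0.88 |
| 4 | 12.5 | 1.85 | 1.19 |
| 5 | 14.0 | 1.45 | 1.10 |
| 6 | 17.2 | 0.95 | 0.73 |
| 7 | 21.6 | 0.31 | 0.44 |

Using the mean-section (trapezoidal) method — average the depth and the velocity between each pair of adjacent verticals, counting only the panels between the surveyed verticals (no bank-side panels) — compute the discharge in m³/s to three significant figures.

Panel 1-2: Δb = 6.6 m, d̄ = (0.46+1.48)/2 = 0.97, v̄ = (0.57+0.98)/2 = 0.775 → q = 6.6×0.97×0.775 = 4.962 m³/s
Panel 2-3: Δb = 1.6 m, d̄ = (1.48+1.25)/2 = 1.365, v̄ = (0.98+0.88)/2 = 0.93 → q = 1.6×1.365×0.93 = 2.031 m³/s
Panel 3-4: Δb = 2.3 m, d̄ = (1.25+1.85)/2 = 1.55, v̄ = (0.88+1.19)/2 = 1.035 → q = 2.3×1.55×1.035 = 3.690 m³/s
Panel 4-5: Δb = 1.5 m, d̄ = (1.85+1.45)/2 = 1.65, v̄ = (1.19+1.10)/2 = 1.145 → q = 1.5×1.65×1.145 = 2.834 m³/s
Panel 5-6: Δb = 3.2 m, d̄ = (1.45+0.95)/2 = 1.2, v̄ = (1.10+0.73)/2 = 0.915 → q = 3.2×1.2×0.915 = 3.514 m³/s
Panel 6-7: Δb = 4.4 m, d̄ = (0.95+0.31)/2 = 0.63, v̄ = (0.73+0.44)/2 = 0.585 → q = 4.4×0.63×0.585 = 1.622 m³/s
Q = Σ q = 18.65 m³/s

18.7 m³/s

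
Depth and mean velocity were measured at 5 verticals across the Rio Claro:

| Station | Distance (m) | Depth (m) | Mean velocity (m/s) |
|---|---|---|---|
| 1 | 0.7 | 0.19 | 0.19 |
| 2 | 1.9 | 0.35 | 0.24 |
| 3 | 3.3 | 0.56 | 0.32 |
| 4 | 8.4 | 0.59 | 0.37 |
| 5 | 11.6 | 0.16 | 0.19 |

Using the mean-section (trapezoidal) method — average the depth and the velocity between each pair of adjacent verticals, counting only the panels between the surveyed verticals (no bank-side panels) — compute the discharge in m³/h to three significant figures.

5740 m³/h

Panel 1-2: Δb = 1.2 m, d̄ = (0.19+0.35)/2 = 0.27, v̄ = (0.19+0.24)/2 = 0.215 → q = 1.2×0.27×0.215 = 0.06966 m³/s
Panel 2-3: Δb = 1.4 m, d̄ = (0.35+0.56)/2 = 0.455, v̄ = (0.24+0.32)/2 = 0.28 → q = 1.4×0.455×0.28 = 0.1784 m³/s
Panel 3-4: Δb = 5.1 m, d̄ = (0.56+0.59)/2 = 0.575, v̄ = (0.32+0.37)/2 = 0.345 → q = 5.1×0.575×0.345 = 1.012 m³/s
Panel 4-5: Δb = 3.2 m, d̄ = (0.59+0.16)/2 = 0.375, v̄ = (0.37+0.19)/2 = 0.28 → q = 3.2×0.375×0.28 = 0.3360 m³/s
Q = Σ q = 1.596 m³/s
= 1.596 × 3600 = 5745 m³/h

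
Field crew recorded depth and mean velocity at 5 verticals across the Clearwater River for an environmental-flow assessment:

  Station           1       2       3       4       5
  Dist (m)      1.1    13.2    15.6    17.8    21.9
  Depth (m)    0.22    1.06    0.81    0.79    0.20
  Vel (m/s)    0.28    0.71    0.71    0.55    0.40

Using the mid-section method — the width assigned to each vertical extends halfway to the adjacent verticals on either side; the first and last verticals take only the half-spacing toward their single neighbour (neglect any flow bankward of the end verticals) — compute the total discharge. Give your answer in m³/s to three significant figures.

w_1 = (13.2 − 1.1)/2 = 6.05 m; q_1 = 0.28 × 0.22 × 6.05 = 0.3727 m³/s
w_2 = (15.6 − 1.1)/2 = 7.25 m; q_2 = 0.71 × 1.06 × 7.25 = 5.456 m³/s
w_3 = (17.8 − 13.2)/2 = 2.3 m; q_3 = 0.71 × 0.81 × 2.3 = 1.323 m³/s
w_4 = (21.9 − 15.6)/2 = 3.15 m; q_4 = 0.55 × 0.79 × 3.15 = 1.369 m³/s
w_5 = (21.9 − 17.8)/2 = 2.05 m; q_5 = 0.40 × 0.20 × 2.05 = 0.1640 m³/s
Q = Σ qᵢ = 8.684 m³/s

8.68 m³/s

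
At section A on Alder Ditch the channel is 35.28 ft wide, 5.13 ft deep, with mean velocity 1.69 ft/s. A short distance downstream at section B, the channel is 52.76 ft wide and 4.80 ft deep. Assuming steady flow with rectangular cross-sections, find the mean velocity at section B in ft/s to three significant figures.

Q = A₁V₁ = (35.28×5.13) × 1.69 = 305.9 ft³/s
A₂ = 52.76 × 4.80 = 253.2 ft²
V₂ = Q/A₂ = 305.9/253.2 = 1.208 ft/s

1.21 ft/s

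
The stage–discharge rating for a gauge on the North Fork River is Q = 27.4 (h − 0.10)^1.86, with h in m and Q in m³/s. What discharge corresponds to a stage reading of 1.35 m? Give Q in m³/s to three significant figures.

41.5 m³/s

Q = 27.4 × (1.35 − 0.10)^1.86 = 27.4 × 1.25^1.86 = 41.50 m³/s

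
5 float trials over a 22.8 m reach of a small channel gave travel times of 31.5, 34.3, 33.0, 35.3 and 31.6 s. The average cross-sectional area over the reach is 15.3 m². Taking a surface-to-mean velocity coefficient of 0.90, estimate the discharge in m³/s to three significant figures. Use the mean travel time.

9.47 m³/s

t̄ = (31.5 + 34.3 + 33.0 + 35.3 + 31.6) / 5 = 33.14 s
v_surface = L / t̄ = 22.8 / 33.14 = 0.6880 m/s
v_mean = 0.90 × 0.6880 = 0.6192 m/s
Q = A × v_mean = 15.3 × 0.6192 = 9.474 m³/s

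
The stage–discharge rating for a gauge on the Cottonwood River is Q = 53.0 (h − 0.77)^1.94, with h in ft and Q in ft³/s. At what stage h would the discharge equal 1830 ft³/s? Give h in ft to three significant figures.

6.98 ft

h − h₀ = (Q/C)^(1/b) = (1830/53.0)^(1/1.94) = 6.207 ft
h = 0.77 + 6.207 = 6.977 ft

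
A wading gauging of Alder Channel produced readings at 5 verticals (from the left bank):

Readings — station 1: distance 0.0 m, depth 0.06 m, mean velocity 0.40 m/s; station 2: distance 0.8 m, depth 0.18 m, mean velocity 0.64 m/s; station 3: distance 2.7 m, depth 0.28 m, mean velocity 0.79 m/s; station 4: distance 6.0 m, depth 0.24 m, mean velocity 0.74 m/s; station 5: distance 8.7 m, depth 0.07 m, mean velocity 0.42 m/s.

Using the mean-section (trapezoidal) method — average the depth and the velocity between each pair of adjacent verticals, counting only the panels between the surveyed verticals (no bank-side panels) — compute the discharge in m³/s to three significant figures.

Panel 1-2: Δb = 0.8 m, d̄ = (0.06+0.18)/2 = 0.12, v̄ = (0.40+0.64)/2 = 0.52 → q = 0.8×0.12×0.52 = 0.04992 m³/s
Panel 2-3: Δb = 1.9 m, d̄ = (0.18+0.28)/2 = 0.23, v̄ = (0.64+0.79)/2 = 0.715 → q = 1.9×0.23×0.715 = 0.3125 m³/s
Panel 3-4: Δb = 3.3 m, d̄ = (0.28+0.24)/2 = 0.26, v̄ = (0.79+0.74)/2 = 0.765 → q = 3.3×0.26×0.765 = 0.6564 m³/s
Panel 4-5: Δb = 2.7 m, d̄ = (0.24+0.07)/2 = 0.155, v̄ = (0.74+0.42)/2 = 0.58 → q = 2.7×0.155×0.58 = 0.2427 m³/s
Q = Σ q = 1.261 m³/s

1.26 m³/s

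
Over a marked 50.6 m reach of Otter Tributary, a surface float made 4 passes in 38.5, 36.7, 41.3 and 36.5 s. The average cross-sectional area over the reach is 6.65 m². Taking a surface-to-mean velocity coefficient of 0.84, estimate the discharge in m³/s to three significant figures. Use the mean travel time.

7.39 m³/s

t̄ = (38.5 + 36.7 + 41.3 + 36.5) / 4 = 38.25 s
v_surface = L / t̄ = 50.6 / 38.25 = 1.323 m/s
v_mean = 0.84 × 1.323 = 1.111 m/s
Q = A × v_mean = 6.65 × 1.111 = 7.390 m³/s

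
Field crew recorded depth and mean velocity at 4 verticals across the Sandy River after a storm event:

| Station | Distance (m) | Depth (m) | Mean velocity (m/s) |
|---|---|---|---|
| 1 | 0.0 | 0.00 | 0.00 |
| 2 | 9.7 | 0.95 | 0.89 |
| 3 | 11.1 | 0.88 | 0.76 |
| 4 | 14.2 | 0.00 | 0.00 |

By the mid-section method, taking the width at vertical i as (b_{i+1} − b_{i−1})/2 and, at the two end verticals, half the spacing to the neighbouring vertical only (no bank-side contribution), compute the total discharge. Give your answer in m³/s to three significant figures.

6.20 m³/s

w_2 = (11.1 − 0.0)/2 = 5.55 m; q_2 = 0.89 × 0.95 × 5.55 = 4.693 m³/s
w_3 = (14.2 − 9.7)/2 = 2.25 m; q_3 = 0.76 × 0.88 × 2.25 = 1.505 m³/s
Stations 1, 4 contribute zero (depth or velocity is 0).
Q = Σ qᵢ = 6.197 m³/s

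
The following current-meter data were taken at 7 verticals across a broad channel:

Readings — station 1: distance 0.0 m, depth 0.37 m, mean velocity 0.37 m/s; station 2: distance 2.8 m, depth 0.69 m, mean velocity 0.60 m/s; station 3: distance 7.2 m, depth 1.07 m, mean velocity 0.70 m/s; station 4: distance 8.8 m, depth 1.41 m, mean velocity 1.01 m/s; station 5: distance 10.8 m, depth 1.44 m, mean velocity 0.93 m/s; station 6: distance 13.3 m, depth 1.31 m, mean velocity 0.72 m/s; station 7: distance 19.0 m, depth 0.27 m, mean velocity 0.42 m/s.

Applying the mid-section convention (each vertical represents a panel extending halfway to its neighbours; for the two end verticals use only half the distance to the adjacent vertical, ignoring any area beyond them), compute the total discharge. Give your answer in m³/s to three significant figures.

w_1 = (2.8 − 0.0)/2 = 1.4 m; q_1 = 0.37 × 0.37 × 1.4 = 0.1917 m³/s
w_2 = (7.2 − 0.0)/2 = 3.6 m; q_2 = 0.60 × 0.69 × 3.6 = 1.490 m³/s
w_3 = (8.8 − 2.8)/2 = 3 m; q_3 = 0.70 × 1.07 × 3 = 2.247 m³/s
w_4 = (10.8 − 7.2)/2 = 1.8 m; q_4 = 1.01 × 1.41 × 1.8 = 2.563 m³/s
w_5 = (13.3 − 8.8)/2 = 2.25 m; q_5 = 0.93 × 1.44 × 2.25 = 3.013 m³/s
w_6 = (19.0 − 10.8)/2 = 4.1 m; q_6 = 0.72 × 1.31 × 4.1 = 3.867 m³/s
w_7 = (19.0 − 13.3)/2 = 2.85 m; q_7 = 0.42 × 0.27 × 2.85 = 0.3232 m³/s
Q = Σ qᵢ = 13.70 m³/s

13.7 m³/s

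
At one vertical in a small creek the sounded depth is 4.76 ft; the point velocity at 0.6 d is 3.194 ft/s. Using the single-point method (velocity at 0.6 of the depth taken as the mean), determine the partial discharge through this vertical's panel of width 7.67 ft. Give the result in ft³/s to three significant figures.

v̄ = v₀.₆ = 3.194 ft/s
q = v̄ × d × w = 3.194 × 4.76 × 7.67 = 116.6 ft³/s

117 ft³/s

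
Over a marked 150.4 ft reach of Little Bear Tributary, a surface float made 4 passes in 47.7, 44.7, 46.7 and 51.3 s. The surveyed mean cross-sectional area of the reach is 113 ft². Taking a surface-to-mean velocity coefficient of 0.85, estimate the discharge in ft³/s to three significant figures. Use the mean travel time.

303 ft³/s

t̄ = (47.7 + 44.7 + 46.7 + 51.3) / 4 = 47.6 s
v_surface = L / t̄ = 150.4 / 47.6 = 3.160 ft/s
v_mean = 0.85 × 3.160 = 2.686 ft/s
Q = A × v_mean = 113 × 2.686 = 303.5 ft³/s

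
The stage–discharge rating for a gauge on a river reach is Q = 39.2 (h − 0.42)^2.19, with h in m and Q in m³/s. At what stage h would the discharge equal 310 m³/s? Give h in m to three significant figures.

h − h₀ = (Q/C)^(1/b) = (310/39.2)^(1/2.19) = 2.571 m
h = 0.42 + 2.571 = 2.991 m

2.99 m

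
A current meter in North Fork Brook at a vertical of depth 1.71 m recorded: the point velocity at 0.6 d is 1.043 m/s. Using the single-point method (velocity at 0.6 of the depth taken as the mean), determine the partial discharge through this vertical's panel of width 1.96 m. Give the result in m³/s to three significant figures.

3.50 m³/s

v̄ = v₀.₆ = 1.043 m/s
q = v̄ × d × w = 1.043 × 1.71 × 1.96 = 3.496 m³/s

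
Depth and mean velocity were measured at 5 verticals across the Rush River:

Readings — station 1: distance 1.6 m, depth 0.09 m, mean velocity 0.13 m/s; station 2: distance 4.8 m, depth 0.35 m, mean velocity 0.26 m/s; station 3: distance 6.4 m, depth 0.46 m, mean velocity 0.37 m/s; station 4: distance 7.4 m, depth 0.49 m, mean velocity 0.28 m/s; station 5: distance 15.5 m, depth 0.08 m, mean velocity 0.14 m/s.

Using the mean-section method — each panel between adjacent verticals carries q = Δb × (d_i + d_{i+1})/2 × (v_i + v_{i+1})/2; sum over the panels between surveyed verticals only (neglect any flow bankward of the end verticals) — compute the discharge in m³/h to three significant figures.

Panel 1-2: Δb = 3.2 m, d̄ = (0.09+0.35)/2 = 0.22, v̄ = (0.13+0.26)/2 = 0.195 → q = 3.2×0.22×0.195 = 0.1373 m³/s
Panel 2-3: Δb = 1.6 m, d̄ = (0.35+0.46)/2 = 0.405, v̄ = (0.26+0.37)/2 = 0.315 → q = 1.6×0.405×0.315 = 0.2041 m³/s
Panel 3-4: Δb = 1 m, d̄ = (0.46+0.49)/2 = 0.475, v̄ = (0.37+0.28)/2 = 0.325 → q = 1×0.475×0.325 = 0.1544 m³/s
Panel 4-5: Δb = 8.1 m, d̄ = (0.49+0.08)/2 = 0.285, v̄ = (0.28+0.14)/2 = 0.21 → q = 8.1×0.285×0.21 = 0.4848 m³/s
Q = Σ q = 0.9806 m³/s
= 0.9806 × 3600 = 3530 m³/h

3530 m³/h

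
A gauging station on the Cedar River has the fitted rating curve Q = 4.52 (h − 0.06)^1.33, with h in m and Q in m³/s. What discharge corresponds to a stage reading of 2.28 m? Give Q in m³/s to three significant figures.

Q = 4.52 × (2.28 − 0.06)^1.33 = 4.52 × 2.22^1.33 = 13.06 m³/s

13.1 m³/s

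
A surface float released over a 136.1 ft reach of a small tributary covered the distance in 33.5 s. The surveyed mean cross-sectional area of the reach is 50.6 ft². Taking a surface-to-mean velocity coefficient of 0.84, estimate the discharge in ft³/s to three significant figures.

v_surface = L / t̄ = 136.1 / 33.5 = 4.063 ft/s
v_mean = 0.84 × 4.063 = 3.413 ft/s
Q = A × v_mean = 50.6 × 3.413 = 172.7 ft³/s

173 ft³/s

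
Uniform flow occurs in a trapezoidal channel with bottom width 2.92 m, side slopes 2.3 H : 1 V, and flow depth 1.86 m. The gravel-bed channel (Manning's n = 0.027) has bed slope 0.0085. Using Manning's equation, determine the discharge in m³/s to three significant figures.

48.5 m³/s

A = (b + z·y)·y = (2.92 + 2.3×1.86)×1.86 = 13.39 m²
P = b + 2y√(1+z²) = 2.92 + 2×1.86×√(1+2.3²) = 12.25 m
R = A/P = 13.39/12.25 = 1.093 m
Q = (1/n)·A·R^(2/3)·S^(1/2) = (1/0.027) × 13.39 × 1.093^(2/3) × 0.0085^(1/2) = 48.51 m³/s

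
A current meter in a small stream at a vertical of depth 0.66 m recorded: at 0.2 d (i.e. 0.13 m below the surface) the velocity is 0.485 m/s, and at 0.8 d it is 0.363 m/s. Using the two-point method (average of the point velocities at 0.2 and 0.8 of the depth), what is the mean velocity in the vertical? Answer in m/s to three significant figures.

v̄ = (0.485 + 0.363) / 2 = 0.4240 m/s

0.424 m/s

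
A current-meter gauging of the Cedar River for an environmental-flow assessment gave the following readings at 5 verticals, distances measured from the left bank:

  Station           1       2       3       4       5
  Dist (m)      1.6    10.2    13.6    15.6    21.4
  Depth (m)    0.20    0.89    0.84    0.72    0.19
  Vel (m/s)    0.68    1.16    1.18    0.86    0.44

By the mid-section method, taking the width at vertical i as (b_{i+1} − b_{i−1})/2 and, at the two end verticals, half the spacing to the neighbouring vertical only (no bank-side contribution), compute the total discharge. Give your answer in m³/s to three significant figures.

12.1 m³/s

w_1 = (10.2 − 1.6)/2 = 4.3 m; q_1 = 0.68 × 0.20 × 4.3 = 0.5848 m³/s
w_2 = (13.6 − 1.6)/2 = 6 m; q_2 = 1.16 × 0.89 × 6 = 6.194 m³/s
w_3 = (15.6 − 10.2)/2 = 2.7 m; q_3 = 1.18 × 0.84 × 2.7 = 2.676 m³/s
w_4 = (21.4 − 13.6)/2 = 3.9 m; q_4 = 0.86 × 0.72 × 3.9 = 2.415 m³/s
w_5 = (21.4 − 15.6)/2 = 2.9 m; q_5 = 0.44 × 0.19 × 2.9 = 0.2424 m³/s
Q = Σ qᵢ = 12.11 m³/s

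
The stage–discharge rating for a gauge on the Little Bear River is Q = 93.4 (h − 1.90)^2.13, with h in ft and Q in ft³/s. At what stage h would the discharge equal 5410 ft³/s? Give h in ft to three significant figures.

h − h₀ = (Q/C)^(1/b) = (5410/93.4)^(1/2.13) = 6.724 ft
h = 1.90 + 6.724 = 8.624 ft

8.62 ft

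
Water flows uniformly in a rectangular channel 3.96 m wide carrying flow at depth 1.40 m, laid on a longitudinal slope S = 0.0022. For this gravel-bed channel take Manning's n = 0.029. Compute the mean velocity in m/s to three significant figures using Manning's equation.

1.42 m/s

A = b·y = 3.96 × 1.40 = 5.544 m²
P = b + 2y = 3.96 + 2×1.40 = 6.760 m
R = A/P = 5.544/6.760 = 0.8201 m
Q = (1/n)·A·R^(2/3)·S^(1/2) = (1/0.029) × 5.544 × 0.8201^(2/3) × 0.0022^(1/2) = 7.856 m³/s
V = Q/A = 7.856/5.544 = 1.417 m/s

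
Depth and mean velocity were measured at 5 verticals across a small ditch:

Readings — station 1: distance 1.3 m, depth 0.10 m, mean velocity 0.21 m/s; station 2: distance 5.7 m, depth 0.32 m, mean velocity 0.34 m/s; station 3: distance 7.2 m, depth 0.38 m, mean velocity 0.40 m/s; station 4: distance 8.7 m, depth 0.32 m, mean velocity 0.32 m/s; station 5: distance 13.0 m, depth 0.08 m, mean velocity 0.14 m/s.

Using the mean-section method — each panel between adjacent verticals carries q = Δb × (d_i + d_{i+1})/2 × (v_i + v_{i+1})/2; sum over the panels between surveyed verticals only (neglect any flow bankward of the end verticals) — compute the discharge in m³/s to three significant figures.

0.835 m³/s

Panel 1-2: Δb = 4.4 m, d̄ = (0.10+0.32)/2 = 0.21, v̄ = (0.21+0.34)/2 = 0.275 → q = 4.4×0.21×0.275 = 0.2541 m³/s
Panel 2-3: Δb = 1.5 m, d̄ = (0.32+0.38)/2 = 0.35, v̄ = (0.34+0.40)/2 = 0.37 → q = 1.5×0.35×0.37 = 0.1943 m³/s
Panel 3-4: Δb = 1.5 m, d̄ = (0.38+0.32)/2 = 0.35, v̄ = (0.40+0.32)/2 = 0.36 → q = 1.5×0.35×0.36 = 0.1890 m³/s
Panel 4-5: Δb = 4.3 m, d̄ = (0.32+0.08)/2 = 0.2, v̄ = (0.32+0.14)/2 = 0.23 → q = 4.3×0.2×0.23 = 0.1978 m³/s
Q = Σ q = 0.8352 m³/s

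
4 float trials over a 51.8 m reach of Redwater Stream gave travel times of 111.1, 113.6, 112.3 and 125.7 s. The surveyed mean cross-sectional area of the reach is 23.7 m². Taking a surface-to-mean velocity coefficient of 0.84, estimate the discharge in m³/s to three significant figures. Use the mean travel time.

8.91 m³/s

t̄ = (111.1 + 113.6 + 112.3 + 125.7) / 4 = 115.675 s
v_surface = L / t̄ = 51.8 / 115.675 = 0.4478 m/s
v_mean = 0.84 × 0.4478 = 0.3762 m/s
Q = A × v_mean = 23.7 × 0.3762 = 8.915 m³/s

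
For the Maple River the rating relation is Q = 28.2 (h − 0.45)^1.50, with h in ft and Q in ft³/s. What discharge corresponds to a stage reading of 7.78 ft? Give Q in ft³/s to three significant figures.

Q = 28.2 × (7.78 − 0.45)^1.50 = 28.2 × 7.33^1.50 = 559.6 ft³/s

560 ft³/s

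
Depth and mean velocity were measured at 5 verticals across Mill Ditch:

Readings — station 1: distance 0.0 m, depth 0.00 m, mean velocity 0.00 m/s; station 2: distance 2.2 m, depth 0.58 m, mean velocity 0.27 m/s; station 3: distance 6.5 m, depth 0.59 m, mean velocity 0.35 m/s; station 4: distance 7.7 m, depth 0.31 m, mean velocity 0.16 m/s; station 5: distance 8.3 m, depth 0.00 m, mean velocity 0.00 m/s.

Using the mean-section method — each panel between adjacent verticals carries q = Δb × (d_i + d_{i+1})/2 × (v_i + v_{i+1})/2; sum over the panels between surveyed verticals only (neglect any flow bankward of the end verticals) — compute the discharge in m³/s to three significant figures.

1.01 m³/s

Panel 1-2: Δb = 2.2 m, d̄ = (0.00+0.58)/2 = 0.29, v̄ = (0.00+0.27)/2 = 0.135 → q = 2.2×0.29×0.135 = 0.08613 m³/s
Panel 2-3: Δb = 4.3 m, d̄ = (0.58+0.59)/2 = 0.585, v̄ = (0.27+0.35)/2 = 0.31 → q = 4.3×0.585×0.31 = 0.7798 m³/s
Panel 3-4: Δb = 1.2 m, d̄ = (0.59+0.31)/2 = 0.45, v̄ = (0.35+0.16)/2 = 0.255 → q = 1.2×0.45×0.255 = 0.1377 m³/s
Panel 4-5: Δb = 0.6 m, d̄ = (0.31+0.00)/2 = 0.155, v̄ = (0.16+0.00)/2 = 0.08 → q = 0.6×0.155×0.08 = 0.007440 m³/s
Q = Σ q = 1.011 m³/s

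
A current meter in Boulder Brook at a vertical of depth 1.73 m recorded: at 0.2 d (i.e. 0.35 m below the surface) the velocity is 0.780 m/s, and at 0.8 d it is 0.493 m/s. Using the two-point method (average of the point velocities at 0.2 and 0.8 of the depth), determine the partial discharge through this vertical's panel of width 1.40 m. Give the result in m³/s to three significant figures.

v̄ = (0.780 + 0.493) / 2 = 0.6365 m/s
q = v̄ × d × w = 0.6365 × 1.73 × 1.40 = 1.542 m³/s

1.54 m³/s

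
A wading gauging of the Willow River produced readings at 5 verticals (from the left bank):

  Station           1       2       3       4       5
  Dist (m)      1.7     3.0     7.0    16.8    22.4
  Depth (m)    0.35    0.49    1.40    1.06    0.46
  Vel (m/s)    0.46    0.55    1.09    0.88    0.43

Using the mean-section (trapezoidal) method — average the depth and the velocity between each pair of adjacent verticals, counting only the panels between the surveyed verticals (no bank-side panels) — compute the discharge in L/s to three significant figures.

Panel 1-2: Δb = 1.3 m, d̄ = (0.35+0.49)/2 = 0.42, v̄ = (0.46+0.55)/2 = 0.505 → q = 1.3×0.42×0.505 = 0.2757 m³/s
Panel 2-3: Δb = 4 m, d̄ = (0.49+1.40)/2 = 0.945, v̄ = (0.55+1.09)/2 = 0.82 → q = 4×0.945×0.82 = 3.100 m³/s
Panel 3-4: Δb = 9.8 m, d̄ = (1.40+1.06)/2 = 1.23, v̄ = (1.09+0.88)/2 = 0.985 → q = 9.8×1.23×0.985 = 11.87 m³/s
Panel 4-5: Δb = 5.6 m, d̄ = (1.06+0.46)/2 = 0.76, v̄ = (0.88+0.43)/2 = 0.655 → q = 5.6×0.76×0.655 = 2.788 m³/s
Q = Σ q = 18.04 m³/s
= 18.04 × 1000 = 18040 L/s

18000 L/s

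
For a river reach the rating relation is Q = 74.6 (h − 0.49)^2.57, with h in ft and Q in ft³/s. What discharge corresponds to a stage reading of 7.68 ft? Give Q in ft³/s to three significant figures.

Q = 74.6 × (7.68 − 0.49)^2.57 = 74.6 × 7.19^2.57 = 11870 ft³/s

11900 ft³/s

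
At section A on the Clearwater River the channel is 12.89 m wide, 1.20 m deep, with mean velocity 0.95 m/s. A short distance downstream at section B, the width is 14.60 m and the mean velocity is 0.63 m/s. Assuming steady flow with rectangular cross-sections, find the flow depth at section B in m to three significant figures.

1.60 m

Q = A₁V₁ = (12.89×1.20) × 0.95 = 14.69 m³/s
d₂ = Q/(b₂ V₂) = 14.69/(14.60×0.63) = 1.598 m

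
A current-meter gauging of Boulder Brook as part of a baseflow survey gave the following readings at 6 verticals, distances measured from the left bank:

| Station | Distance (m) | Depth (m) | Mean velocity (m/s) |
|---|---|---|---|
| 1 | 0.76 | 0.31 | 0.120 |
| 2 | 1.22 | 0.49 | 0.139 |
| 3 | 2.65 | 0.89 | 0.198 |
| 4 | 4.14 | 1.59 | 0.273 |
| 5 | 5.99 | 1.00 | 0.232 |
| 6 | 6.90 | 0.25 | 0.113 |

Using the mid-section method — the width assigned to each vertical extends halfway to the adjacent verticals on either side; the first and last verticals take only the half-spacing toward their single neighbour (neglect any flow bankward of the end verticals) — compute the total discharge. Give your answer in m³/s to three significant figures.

1.39 m³/s

w_1 = (1.22 − 0.76)/2 = 0.23 m; q_1 = 0.120 × 0.31 × 0.23 = 0.008556 m³/s
w_2 = (2.65 − 0.76)/2 = 0.945 m; q_2 = 0.139 × 0.49 × 0.945 = 0.06436 m³/s
w_3 = (4.14 − 1.22)/2 = 1.46 m; q_3 = 0.198 × 0.89 × 1.46 = 0.2573 m³/s
w_4 = (5.99 − 2.65)/2 = 1.67 m; q_4 = 0.273 × 1.59 × 1.67 = 0.7249 m³/s
w_5 = (6.90 − 4.14)/2 = 1.38 m; q_5 = 0.232 × 1.00 × 1.38 = 0.3202 m³/s
w_6 = (6.90 − 5.99)/2 = 0.455 m; q_6 = 0.113 × 0.25 × 0.455 = 0.01285 m³/s
Q = Σ qᵢ = 1.388 m³/s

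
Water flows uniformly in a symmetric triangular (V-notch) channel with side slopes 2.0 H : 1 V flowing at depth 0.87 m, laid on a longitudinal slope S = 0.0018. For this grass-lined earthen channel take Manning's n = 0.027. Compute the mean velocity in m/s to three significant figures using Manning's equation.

0.837 m/s

A = z·y² = 2.0×0.87² = 1.514 m²
P = 2y√(1+z²) = 2×0.87×√(1+2.0²) = 3.891 m
R = A/P = 1.514/3.891 = 0.3891 m
Q = (1/n)·A·R^(2/3)·S^(1/2) = (1/0.027) × 1.514 × 0.3891^(2/3) × 0.0018^(1/2) = 1.268 m³/s
V = Q/A = 1.268/1.514 = 0.8375 m/s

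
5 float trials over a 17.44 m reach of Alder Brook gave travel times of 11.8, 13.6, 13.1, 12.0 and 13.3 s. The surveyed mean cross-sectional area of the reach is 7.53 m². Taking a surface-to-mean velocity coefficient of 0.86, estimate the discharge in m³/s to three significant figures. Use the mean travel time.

8.85 m³/s

t̄ = (11.8 + 13.6 + 13.1 + 12.0 + 13.3) / 5 = 12.76 s
v_surface = L / t̄ = 17.44 / 12.76 = 1.367 m/s
v_mean = 0.86 × 1.367 = 1.175 m/s
Q = A × v_mean = 7.53 × 1.175 = 8.851 m³/s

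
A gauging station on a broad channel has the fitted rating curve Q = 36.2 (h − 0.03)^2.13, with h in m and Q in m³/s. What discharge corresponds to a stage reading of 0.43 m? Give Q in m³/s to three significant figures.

Q = 36.2 × (0.43 − 0.03)^2.13 = 36.2 × 0.4^2.13 = 5.142 m³/s

5.14 m³/s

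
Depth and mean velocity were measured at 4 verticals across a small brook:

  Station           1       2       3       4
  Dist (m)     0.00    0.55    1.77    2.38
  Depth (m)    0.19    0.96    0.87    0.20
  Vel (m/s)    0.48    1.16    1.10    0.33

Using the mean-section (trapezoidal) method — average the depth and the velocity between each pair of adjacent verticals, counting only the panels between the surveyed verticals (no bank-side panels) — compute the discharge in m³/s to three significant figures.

1.75 m³/s

Panel 1-2: Δb = 0.55 m, d̄ = (0.19+0.96)/2 = 0.575, v̄ = (0.48+1.16)/2 = 0.82 → q = 0.55×0.575×0.82 = 0.2593 m³/s
Panel 2-3: Δb = 1.22 m, d̄ = (0.96+0.87)/2 = 0.915, v̄ = (1.16+1.10)/2 = 1.13 → q = 1.22×0.915×1.13 = 1.261 m³/s
Panel 3-4: Δb = 0.61 m, d̄ = (0.87+0.20)/2 = 0.535, v̄ = (1.10+0.33)/2 = 0.715 → q = 0.61×0.535×0.715 = 0.2333 m³/s
Q = Σ q = 1.754 m³/s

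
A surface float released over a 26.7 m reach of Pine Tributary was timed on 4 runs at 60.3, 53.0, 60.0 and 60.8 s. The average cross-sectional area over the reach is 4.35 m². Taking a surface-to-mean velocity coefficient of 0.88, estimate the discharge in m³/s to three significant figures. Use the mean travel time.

t̄ = (60.3 + 53.0 + 60.0 + 60.8) / 4 = 58.525 s
v_surface = L / t̄ = 26.7 / 58.525 = 0.4562 m/s
v_mean = 0.88 × 0.4562 = 0.4015 m/s
Q = A × v_mean = 4.35 × 0.4015 = 1.746 m³/s

1.75 m³/s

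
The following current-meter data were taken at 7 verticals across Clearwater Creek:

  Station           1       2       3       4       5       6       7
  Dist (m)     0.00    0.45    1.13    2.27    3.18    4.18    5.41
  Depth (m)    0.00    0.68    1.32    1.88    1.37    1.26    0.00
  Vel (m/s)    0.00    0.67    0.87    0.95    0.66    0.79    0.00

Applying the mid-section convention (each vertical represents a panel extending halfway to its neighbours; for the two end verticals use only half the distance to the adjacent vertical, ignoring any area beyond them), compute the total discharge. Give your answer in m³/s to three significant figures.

w_2 = (1.13 − 0.00)/2 = 0.565 m; q_2 = 0.67 × 0.68 × 0.565 = 0.2574 m³/s
w_3 = (2.27 − 0.45)/2 = 0.91 m; q_3 = 0.87 × 1.32 × 0.91 = 1.045 m³/s
w_4 = (3.18 − 1.13)/2 = 1.025 m; q_4 = 0.95 × 1.88 × 1.025 = 1.831 m³/s
w_5 = (4.18 − 2.27)/2 = 0.955 m; q_5 = 0.66 × 1.37 × 0.955 = 0.8635 m³/s
w_6 = (5.41 − 3.18)/2 = 1.115 m; q_6 = 0.79 × 1.26 × 1.115 = 1.110 m³/s
Stations 1, 7 contribute zero (depth or velocity is 0).
Q = Σ qᵢ = 5.106 m³/s

5.11 m³/s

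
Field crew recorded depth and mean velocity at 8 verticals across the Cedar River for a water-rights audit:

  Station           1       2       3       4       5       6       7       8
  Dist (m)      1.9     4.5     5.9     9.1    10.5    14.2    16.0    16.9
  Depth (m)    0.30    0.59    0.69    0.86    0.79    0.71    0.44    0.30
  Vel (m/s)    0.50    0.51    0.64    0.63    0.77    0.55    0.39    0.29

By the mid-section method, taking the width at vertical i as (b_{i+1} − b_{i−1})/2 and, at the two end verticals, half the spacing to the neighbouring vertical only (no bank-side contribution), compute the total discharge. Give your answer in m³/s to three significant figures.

5.95 m³/s

w_1 = (4.5 − 1.9)/2 = 1.3 m; q_1 = 0.50 × 0.30 × 1.3 = 0.1950 m³/s
w_2 = (5.9 − 1.9)/2 = 2 m; q_2 = 0.51 × 0.59 × 2 = 0.6018 m³/s
w_3 = (9.1 − 4.5)/2 = 2.3 m; q_3 = 0.64 × 0.69 × 2.3 = 1.016 m³/s
w_4 = (10.5 − 5.9)/2 = 2.3 m; q_4 = 0.63 × 0.86 × 2.3 = 1.246 m³/s
w_5 = (14.2 − 9.1)/2 = 2.55 m; q_5 = 0.77 × 0.79 × 2.55 = 1.551 m³/s
w_6 = (16.0 − 10.5)/2 = 2.75 m; q_6 = 0.55 × 0.71 × 2.75 = 1.074 m³/s
w_7 = (16.9 − 14.2)/2 = 1.35 m; q_7 = 0.39 × 0.44 × 1.35 = 0.2317 m³/s
w_8 = (16.9 − 16.0)/2 = 0.45 m; q_8 = 0.29 × 0.30 × 0.45 = 0.03915 m³/s
Q = Σ qᵢ = 5.954 m³/s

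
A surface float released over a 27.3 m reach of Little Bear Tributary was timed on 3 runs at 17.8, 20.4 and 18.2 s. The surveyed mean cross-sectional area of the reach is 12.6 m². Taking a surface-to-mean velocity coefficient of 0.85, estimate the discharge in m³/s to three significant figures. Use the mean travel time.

15.6 m³/s

t̄ = (17.8 + 20.4 + 18.2) / 3 = 18.8 s
v_surface = L / t̄ = 27.3 / 18.8 = 1.452 m/s
v_mean = 0.85 × 1.452 = 1.234 m/s
Q = A × v_mean = 12.6 × 1.234 = 15.55 m³/s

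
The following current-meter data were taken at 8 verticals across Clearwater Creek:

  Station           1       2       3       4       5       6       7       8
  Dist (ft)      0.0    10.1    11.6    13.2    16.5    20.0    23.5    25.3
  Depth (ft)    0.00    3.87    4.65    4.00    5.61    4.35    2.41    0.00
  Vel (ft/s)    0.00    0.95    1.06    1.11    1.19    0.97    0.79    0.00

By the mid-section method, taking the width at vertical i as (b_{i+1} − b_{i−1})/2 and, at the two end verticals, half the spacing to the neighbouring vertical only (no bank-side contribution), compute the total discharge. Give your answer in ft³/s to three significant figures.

w_2 = (11.6 − 0.0)/2 = 5.8 ft; q_2 = 0.95 × 3.87 × 5.8 = 21.32 ft³/s
w_3 = (13.2 − 10.1)/2 = 1.55 ft; q_3 = 1.06 × 4.65 × 1.55 = 7.640 ft³/s
w_4 = (16.5 − 11.6)/2 = 2.45 ft; q_4 = 1.11 × 4.00 × 2.45 = 10.88 ft³/s
w_5 = (20.0 − 13.2)/2 = 3.4 ft; q_5 = 1.19 × 5.61 × 3.4 = 22.70 ft³/s
w_6 = (23.5 − 16.5)/2 = 3.5 ft; q_6 = 0.97 × 4.35 × 3.5 = 14.77 ft³/s
w_7 = (25.3 − 20.0)/2 = 2.65 ft; q_7 = 0.79 × 2.41 × 2.65 = 5.045 ft³/s
Stations 1, 8 contribute zero (depth or velocity is 0).
Q = Σ qᵢ = 82.35 ft³/s

82.4 ft³/s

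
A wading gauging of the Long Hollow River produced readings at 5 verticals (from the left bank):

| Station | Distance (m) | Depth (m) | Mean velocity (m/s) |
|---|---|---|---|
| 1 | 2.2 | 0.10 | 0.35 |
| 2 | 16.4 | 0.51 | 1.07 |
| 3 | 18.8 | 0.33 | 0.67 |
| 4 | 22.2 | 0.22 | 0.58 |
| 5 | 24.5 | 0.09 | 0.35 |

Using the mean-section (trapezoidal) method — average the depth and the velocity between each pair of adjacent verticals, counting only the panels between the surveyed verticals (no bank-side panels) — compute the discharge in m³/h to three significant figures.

Panel 1-2: Δb = 14.2 m, d̄ = (0.10+0.51)/2 = 0.305, v̄ = (0.35+1.07)/2 = 0.71 → q = 14.2×0.305×0.71 = 3.075 m³/s
Panel 2-3: Δb = 2.4 m, d̄ = (0.51+0.33)/2 = 0.42, v̄ = (1.07+0.67)/2 = 0.87 → q = 2.4×0.42×0.87 = 0.8770 m³/s
Panel 3-4: Δb = 3.4 m, d̄ = (0.33+0.22)/2 = 0.275, v̄ = (0.67+0.58)/2 = 0.625 → q = 3.4×0.275×0.625 = 0.5844 m³/s
Panel 4-5: Δb = 2.3 m, d̄ = (0.22+0.09)/2 = 0.155, v̄ = (0.58+0.35)/2 = 0.465 → q = 2.3×0.155×0.465 = 0.1658 m³/s
Q = Σ q = 4.702 m³/s
= 4.702 × 3600 = 16930 m³/h

16900 m³/h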